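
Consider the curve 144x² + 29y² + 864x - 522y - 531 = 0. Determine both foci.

Collect terms: 144(x² + 6x) + 29(y² - 18y) = 531
Completing the square gives 144(x + 3)² + 29(y - 9)² = 531 + 1296 + 2349 = 4176.
Dividing both sides by 4176: (x + 3)²/29 + (y - 9)²/144 = 1
Ellipse, center (-3, 9), major axis vertical; a² = 144, b² = 29.
c² = a² - b² = 144 - 29 = 115, so c = √115.
Foci lie on the vertical axis through the center: (h, k ± c).

(-3, 9 - √115) and (-3, 9 + √115)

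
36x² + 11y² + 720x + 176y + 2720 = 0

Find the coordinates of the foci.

Group the x- and y-terms: 36(x² + 20x) + 11(y² + 16y) = -2720
Completing the square gives 36(x + 10)² + 11(y + 8)² = -2720 + 3600 + 704 = 1584.
Divide through by 1584 to get (x + 10)²/44 + (y + 8)²/144 = 1.
Ellipse, center (-10, -8), major axis vertical; a² = 144, b² = 44.
c² = a² - b² = 144 - 44 = 100, so c = 10.
Foci lie on the vertical axis through the center: (h, k ± c).

(-10, -18) and (-10, 2)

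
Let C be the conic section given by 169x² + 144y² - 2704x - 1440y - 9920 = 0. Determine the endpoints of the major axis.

Collect terms: 169(x² - 16x) + 144(y² - 10y) = 9920
Completing the square gives 169(x - 8)² + 144(y - 5)² = 9920 + 10816 + 3600 = 24336.
Divide by 24336: (x - 8)²/144 + (y - 5)²/169 = 1
Ellipse, center (8, 5), major axis vertical; a² = 169, b² = 144.
a = 13. Vertices at (h, k ± a).

(8, -8) and (8, 18)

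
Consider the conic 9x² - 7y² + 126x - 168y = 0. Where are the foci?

Collect terms: 9(x² + 14x) -7(y² + 24y) = 0
Complete the square: 9(x + 7)² -7(y + 12)² = 0 + 441 - 1008 = -567
Dividing both sides by -567: (y + 12)²/81 - (x + 7)²/63 = 1
Hyperbola, center (-7, -12), transverse axis vertical; a² = 81, b² = 63.
c² = a² + b² = 81 + 63 = 144, so c = 12.
Foci lie on the vertical axis through the center: (h, k ± c).

(-7, -24) and (-7, 0)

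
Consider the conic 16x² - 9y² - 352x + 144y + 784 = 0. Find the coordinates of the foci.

Group the x- and y-terms: 16(x² - 22x) -9(y² - 16y) = -784
Complete the square in x and y: 16(x - 11)² -9(y - 8)² = -784 + 1936 - 576 = 576
Divide by 576: (x - 11)²/36 - (y - 8)²/64 = 1
Hyperbola, center (11, 8), transverse axis horizontal; a² = 36, b² = 64.
c² = a² + b² = 36 + 64 = 100, so c = 10.
Foci lie on the horizontal axis through the center: (h ± c, k).

(1, 8) and (21, 8)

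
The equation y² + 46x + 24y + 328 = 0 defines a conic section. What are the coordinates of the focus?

Only y is squared. Complete the square in y: (y + 12)² = -46(x + 4).
Vertex (-4, -12); 4p = -46 so p = -23/2. Opens left.
Focus is p units from the vertex along the axis: (h + p, k).

(-31/2, -12)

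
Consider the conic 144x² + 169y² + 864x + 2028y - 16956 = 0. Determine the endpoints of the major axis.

(-16, -6) and (10, -6)

Collect terms: 144(x² + 6x) + 169(y² + 12y) = 16956
144(x + 3)² + 169(y + 6)² = 16956 + 1296 + 6084 = 24336
Dividing both sides by 24336: (x + 3)²/169 + (y + 6)²/144 = 1
Ellipse, center (-3, -6), major axis horizontal; a² = 169, b² = 144.
a = 13. Vertices at (h ± a, k).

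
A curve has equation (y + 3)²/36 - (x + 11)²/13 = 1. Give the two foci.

Center (-11, -3). The positive term is the y-term, so the transverse axis is vertical; a² = 36, b² = 13.
c² = a² + b² = 36 + 13 = 49, so c = 7.
Foci lie on the vertical axis through the center: (h, k ± c).

(-11, -10) and (-11, 4)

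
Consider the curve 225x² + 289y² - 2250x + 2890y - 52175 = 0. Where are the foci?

(-3, -5) and (13, -5)

Group: 225(x² - 10x) + 289(y² + 10y) = 52175
225(x - 5)² + 289(y + 5)² = 52175 + 5625 + 7225 = 65025
Dividing both sides by 65025: (x - 5)²/289 + (y + 5)²/225 = 1
Ellipse, center (5, -5), major axis horizontal; a² = 289, b² = 225.
c² = a² - b² = 289 - 225 = 64, so c = 8.
Foci lie on the horizontal axis through the center: (h ± c, k).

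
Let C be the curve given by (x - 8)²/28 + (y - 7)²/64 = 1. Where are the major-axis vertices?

Center (8, 7). The larger denominator 64 sits under the y-term, so the major axis is vertical; a² = 64, b² = 28.
a = 8. Vertices at (h, k ± a).

(8, -1) and (8, 15)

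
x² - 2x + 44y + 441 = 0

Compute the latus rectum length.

Only x is squared. Complete the square in x: (x - 1)² = -44(y + 10).
Vertex (1, -10); 4p = -44 so p = -11. Opens down.
Latus rectum length = |4p| = 44.

44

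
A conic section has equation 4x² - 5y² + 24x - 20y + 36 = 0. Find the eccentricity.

Group: 4(x² + 6x) -5(y² + 4y) = -36
4(x + 3)² -5(y + 2)² = -36 + 36 - 20 = -20
Dividing both sides by -20: (y + 2)²/4 - (x + 3)²/5 = 1
Hyperbola, center (-3, -2), transverse axis vertical; a² = 4, b² = 5.
c² = a² + b² = 9, so c = 3.
e = c/a = 3/2.

e = 3/2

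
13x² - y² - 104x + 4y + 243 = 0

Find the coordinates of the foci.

(4, 2 - √42) and (4, 2 + √42)

Group the x- and y-terms: 13(x² - 8x) -(y² - 4y) = -243
Completing the square gives 13(x - 4)² -(y - 2)² = -243 + 208 - 4 = -39.
Dividing both sides by -39: (y - 2)²/39 - (x - 4)²/3 = 1
Hyperbola, center (4, 2), transverse axis vertical; a² = 39, b² = 3.
c² = a² + b² = 39 + 3 = 42, so c = √42.
Foci lie on the vertical axis through the center: (h, k ± c).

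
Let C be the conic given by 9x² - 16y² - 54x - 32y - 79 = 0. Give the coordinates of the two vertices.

Group the x- and y-terms: 9(x² - 6x) -16(y² + 2y) = 79
Completing the square gives 9(x - 3)² -16(y + 1)² = 79 + 81 - 16 = 144.
Divide through by 144 to get (x - 3)²/16 - (y + 1)²/9 = 1.
Hyperbola, center (3, -1), transverse axis horizontal; a² = 16, b² = 9.
a = 4. Vertices at (h ± a, k).

(-1, -1) and (7, -1)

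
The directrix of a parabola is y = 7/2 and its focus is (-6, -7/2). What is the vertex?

The vertex is the midpoint between the focus and the directrix along the axis of symmetry.
Axis is vertical (directrix is horizontal). Vertex y-coordinate = (-7/2 + 7/2)/2 = 0; x-coordinate = -6.

(-6, 0)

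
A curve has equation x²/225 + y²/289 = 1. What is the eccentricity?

Center (0, 0). The larger denominator 289 sits under the y-term, so the major axis is vertical; a² = 289, b² = 225.
c² = a² - b² = 64, so c = 8.
e = c/a = 8/17.

e = 8/17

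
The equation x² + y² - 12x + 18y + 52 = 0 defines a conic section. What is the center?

Group: (x² - 12x) + (y² + 18y) = -52
Completing the square gives (x - 6)² + (y + 9)² = -52 + 36 + 81 = 65.
So (x - 6)² + (y + 9)² = 65.
Circle centered at (6, -9) with r² = 65.

(6, -9)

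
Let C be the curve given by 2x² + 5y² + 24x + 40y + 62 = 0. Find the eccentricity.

e = √15/5

Group the x- and y-terms: 2(x² + 12x) + 5(y² + 8y) = -62
Complete the square in x and y: 2(x + 6)² + 5(y + 4)² = -62 + 72 + 80 = 90
Divide through by 90 to get (x + 6)²/45 + (y + 4)²/18 = 1.
Ellipse, center (-6, -4), major axis horizontal; a² = 45, b² = 18.
c² = a² - b² = 27, so c = 3√3.
e = c/a = 3√3/3√5 = √15/5.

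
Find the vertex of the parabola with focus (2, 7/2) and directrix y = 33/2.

The vertex is the midpoint between the focus and the directrix along the axis of symmetry.
Axis is vertical (directrix is horizontal). Vertex y-coordinate = (7/2 + 33/2)/2 = 10; x-coordinate = 2.

(2, 10)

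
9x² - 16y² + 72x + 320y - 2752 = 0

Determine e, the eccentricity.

e = 5/4

Rearranging, 9(x² + 8x) -16(y² - 20y) = 2752.
9(x + 4)² -16(y - 10)² = 2752 + 144 - 1600 = 1296
Divide through by 1296 to get (x + 4)²/144 - (y - 10)²/81 = 1.
Hyperbola, center (-4, 10), transverse axis horizontal; a² = 144, b² = 81.
c² = a² + b² = 225, so c = 15.
e = c/a = 15/12 = 5/4.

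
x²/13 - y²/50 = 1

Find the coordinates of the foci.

Center (0, 0). The positive term is the x-term, so the transverse axis is horizontal; a² = 13, b² = 50.
c² = a² + b² = 13 + 50 = 63, so c = 3√7.
Foci lie on the horizontal axis through the center: (h ± c, k).

(0 - 3√7, 0) and (0 + 3√7, 0)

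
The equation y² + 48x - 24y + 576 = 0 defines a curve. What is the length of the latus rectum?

Only y is squared. Complete the square in y: (y - 12)² = -48(x + 9).
Vertex (-9, 12); 4p = -48 so p = -12. Opens left.
Latus rectum length = |4p| = 48.

48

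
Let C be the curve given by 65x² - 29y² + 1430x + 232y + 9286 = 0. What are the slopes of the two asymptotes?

√1885/29 and -√1885/29

Group the x- and y-terms: 65(x² + 22x) -29(y² - 8y) = -9286
Complete the square: 65(x + 11)² -29(y - 4)² = -9286 + 7865 - 464 = -1885
Divide through by -1885 to get (y - 4)²/65 - (x + 11)²/29 = 1.
Hyperbola, center (-11, 4), transverse axis vertical; a² = 65, b² = 29.
For a vertical hyperbola the asymptotes have slope ±a/b.
Here that is ±√65/√29 = ±√1885/29.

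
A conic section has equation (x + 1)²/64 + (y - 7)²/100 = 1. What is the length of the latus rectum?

64/5

Center (-1, 7). The larger denominator 100 sits under the y-term, so the major axis is vertical; a² = 100, b² = 64.
Latus rectum length = 2b²/a = 2·64/10 = 64/5.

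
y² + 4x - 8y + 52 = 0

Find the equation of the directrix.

Only y is squared. Complete the square in y: (y - 4)² = -4(x + 9).
Vertex (-9, 4); 4p = -4 so p = -1. Opens left.
Directrix is the vertical line x = h − p = -9 − (-1) = -8.

x = -8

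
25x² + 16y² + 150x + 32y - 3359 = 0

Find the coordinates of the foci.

Group the x- and y-terms: 25(x² + 6x) + 16(y² + 2y) = 3359
Completing the square gives 25(x + 3)² + 16(y + 1)² = 3359 + 225 + 16 = 3600.
Divide by 3600: (x + 3)²/144 + (y + 1)²/225 = 1
Ellipse, center (-3, -1), major axis vertical; a² = 225, b² = 144.
c² = a² - b² = 225 - 144 = 81, so c = 9.
Foci lie on the vertical axis through the center: (h, k ± c).

(-3, -10) and (-3, 8)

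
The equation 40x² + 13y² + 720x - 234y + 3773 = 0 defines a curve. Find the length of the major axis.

40(x² + 18x) + 13(y² - 18y) = -3773
Complete the square in x and y: 40(x + 9)² + 13(y - 9)² = -3773 + 3240 + 1053 = 520
Dividing both sides by 520: (x + 9)²/13 + (y - 9)²/40 = 1
Ellipse, center (-9, 9), major axis vertical; a² = 40, b² = 13.
a² = 40 so a = 2√10; the major axis has length 2a = 4√10.

4√10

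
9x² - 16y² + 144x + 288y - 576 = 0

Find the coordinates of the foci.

(-8, 4) and (-8, 14)

9(x² + 16x) -16(y² - 18y) = 576
9(x + 8)² -16(y - 9)² = 576 + 576 - 1296 = -144
Divide by -144: (y - 9)²/9 - (x + 8)²/16 = 1
Hyperbola, center (-8, 9), transverse axis vertical; a² = 9, b² = 16.
c² = a² + b² = 9 + 16 = 25, so c = 5.
Foci lie on the vertical axis through the center: (h, k ± c).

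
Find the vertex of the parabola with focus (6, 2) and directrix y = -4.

(6, -1)

The vertex is the midpoint between the focus and the directrix along the axis of symmetry.
Axis is vertical (directrix is horizontal). Vertex y-coordinate = (2 + (-4))/2 = -1; x-coordinate = 6.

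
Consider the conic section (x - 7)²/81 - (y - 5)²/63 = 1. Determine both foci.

Center (7, 5). The positive term is the x-term, so the transverse axis is horizontal; a² = 81, b² = 63.
c² = a² + b² = 81 + 63 = 144, so c = 12.
Foci lie on the horizontal axis through the center: (h ± c, k).

(-5, 5) and (19, 5)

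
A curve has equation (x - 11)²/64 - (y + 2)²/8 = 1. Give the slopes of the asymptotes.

Center (11, -2). The positive term is the x-term, so the transverse axis is horizontal; a² = 64, b² = 8.
For a horizontal hyperbola the asymptotes have slope ±b/a.
Here that is ±2√2/8 = ±√2/4.

√2/4 and -√2/4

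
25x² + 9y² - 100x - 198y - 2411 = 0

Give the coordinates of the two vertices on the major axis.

Group: 25(x² - 4x) + 9(y² - 22y) = 2411
Complete the square in x and y: 25(x - 2)² + 9(y - 11)² = 2411 + 100 + 1089 = 3600
Divide by 3600: (x - 2)²/144 + (y - 11)²/400 = 1
Ellipse, center (2, 11), major axis vertical; a² = 400, b² = 144.
a = 20. Vertices at (h, k ± a).

(2, -9) and (2, 31)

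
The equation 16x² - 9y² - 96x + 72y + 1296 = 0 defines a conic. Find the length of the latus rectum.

27/2

Group the x- and y-terms: 16(x² - 6x) -9(y² - 8y) = -1296
Complete the square in x and y: 16(x - 3)² -9(y - 4)² = -1296 + 144 - 144 = -1296
Divide by -1296: (y - 4)²/144 - (x - 3)²/81 = 1
Hyperbola, center (3, 4), transverse axis vertical; a² = 144, b² = 81.
Latus rectum length = 2b²/a = 2·81/12 = 27/2.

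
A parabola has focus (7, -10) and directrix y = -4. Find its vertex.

The vertex is the midpoint between the focus and the directrix along the axis of symmetry.
Axis is vertical (directrix is horizontal). Vertex y-coordinate = (-10 + (-4))/2 = -7; x-coordinate = 7.

(7, -7)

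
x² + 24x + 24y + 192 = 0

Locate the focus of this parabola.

(-12, -8)

Only x is squared. Complete the square in x: (x + 12)² = -24(y + 2).
Vertex (-12, -2); 4p = -24 so p = -6. Opens down.
Focus is p units from the vertex along the axis: (h, k + p).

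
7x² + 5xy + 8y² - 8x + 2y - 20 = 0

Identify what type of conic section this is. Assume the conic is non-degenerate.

A = 7, B = 5, C = 8.
Discriminant B² − 4AC = 5² − 4·7·8 = -199.
B² − 4AC < 0 ⇒ ellipse.

ellipse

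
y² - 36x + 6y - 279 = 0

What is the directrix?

Only y is squared. Complete the square in y: (y + 3)² = 36(x + 8).
Vertex (-8, -3); 4p = 36 so p = 9. Opens right.
Directrix is the vertical line x = h − p = -8 − (9) = -17.

x = -17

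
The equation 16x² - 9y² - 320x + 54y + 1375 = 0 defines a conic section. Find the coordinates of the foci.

16(x² - 20x) -9(y² - 6y) = -1375
16(x - 10)² -9(y - 3)² = -1375 + 1600 - 81 = 144
Divide by 144: (x - 10)²/9 - (y - 3)²/16 = 1
Hyperbola, center (10, 3), transverse axis horizontal; a² = 9, b² = 16.
c² = a² + b² = 9 + 16 = 25, so c = 5.
Foci lie on the horizontal axis through the center: (h ± c, k).

(5, 3) and (15, 3)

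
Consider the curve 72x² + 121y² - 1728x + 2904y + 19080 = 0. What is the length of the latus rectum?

144/11

72(x² - 24x) + 121(y² + 24y) = -19080
Complete the square in x and y: 72(x - 12)² + 121(y + 12)² = -19080 + 10368 + 17424 = 8712
Dividing both sides by 8712: (x - 12)²/121 + (y + 12)²/72 = 1
Ellipse, center (12, -12), major axis horizontal; a² = 121, b² = 72.
Latus rectum length = 2b²/a = 2·72/11 = 144/11.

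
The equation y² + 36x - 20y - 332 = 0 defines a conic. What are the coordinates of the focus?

(3, 10)

Only y is squared. Complete the square in y: (y - 10)² = -36(x - 12).
Vertex (12, 10); 4p = -36 so p = -9. Opens left.
Focus is p units from the vertex along the axis: (h + p, k).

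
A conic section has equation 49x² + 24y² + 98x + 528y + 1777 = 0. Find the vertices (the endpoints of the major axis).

Group the x- and y-terms: 49(x² + 2x) + 24(y² + 22y) = -1777
Complete the square: 49(x + 1)² + 24(y + 11)² = -1777 + 49 + 2904 = 1176
Dividing both sides by 1176: (x + 1)²/24 + (y + 11)²/49 = 1
Ellipse, center (-1, -11), major axis vertical; a² = 49, b² = 24.
a = 7. Vertices at (h, k ± a).

(-1, -18) and (-1, -4)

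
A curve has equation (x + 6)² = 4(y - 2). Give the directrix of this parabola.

y = 1

Vertex (-6, 2); 4p = 4 so p = 1. Opens up.
Directrix is the horizontal line y = k − p = 2 − (1) = 1.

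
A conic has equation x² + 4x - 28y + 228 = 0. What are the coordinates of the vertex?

(-2, 8)

Only x is squared. Complete the square in x: (x + 2)² = 28(y - 8).
Vertex (-2, 8); 4p = 28 so p = 7. Opens up.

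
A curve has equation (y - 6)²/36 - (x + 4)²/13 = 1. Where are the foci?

(-4, -1) and (-4, 13)

Center (-4, 6). The positive term is the y-term, so the transverse axis is vertical; a² = 36, b² = 13.
c² = a² + b² = 36 + 13 = 49, so c = 7.
Foci lie on the vertical axis through the center: (h, k ± c).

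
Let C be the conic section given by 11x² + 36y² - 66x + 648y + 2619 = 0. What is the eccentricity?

e = 5/6

Collect terms: 11(x² - 6x) + 36(y² + 18y) = -2619
Complete the square in x and y: 11(x - 3)² + 36(y + 9)² = -2619 + 99 + 2916 = 396
Dividing both sides by 396: (x - 3)²/36 + (y + 9)²/11 = 1
Ellipse, center (3, -9), major axis horizontal; a² = 36, b² = 11.
c² = a² - b² = 25, so c = 5.
e = c/a = 5/6.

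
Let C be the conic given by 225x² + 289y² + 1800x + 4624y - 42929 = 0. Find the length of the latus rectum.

450/17

Rearranging, 225(x² + 8x) + 289(y² + 16y) = 42929.
225(x + 4)² + 289(y + 8)² = 42929 + 3600 + 18496 = 65025
Divide through by 65025 to get (x + 4)²/289 + (y + 8)²/225 = 1.
Ellipse, center (-4, -8), major axis horizontal; a² = 289, b² = 225.
Latus rectum length = 2b²/a = 2·225/17 = 450/17.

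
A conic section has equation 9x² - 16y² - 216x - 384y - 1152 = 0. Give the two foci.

(7, -12) and (17, -12)

Collect terms: 9(x² - 24x) -16(y² + 24y) = 1152
Completing the square gives 9(x - 12)² -16(y + 12)² = 1152 + 1296 - 2304 = 144.
Divide through by 144 to get (x - 12)²/16 - (y + 12)²/9 = 1.
Hyperbola, center (12, -12), transverse axis horizontal; a² = 16, b² = 9.
c² = a² + b² = 16 + 9 = 25, so c = 5.
Foci lie on the horizontal axis through the center: (h ± c, k).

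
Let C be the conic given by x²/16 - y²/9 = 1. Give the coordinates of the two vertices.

(-4, 0) and (4, 0)

Center (0, 0). The positive term is the x-term, so the transverse axis is horizontal; a² = 16, b² = 9.
a = 4. Vertices at (h ± a, k).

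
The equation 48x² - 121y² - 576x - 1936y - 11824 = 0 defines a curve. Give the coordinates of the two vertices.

(-5, -8) and (17, -8)

Group: 48(x² - 12x) -121(y² + 16y) = 11824
48(x - 6)² -121(y + 8)² = 11824 + 1728 - 7744 = 5808
Divide through by 5808 to get (x - 6)²/121 - (y + 8)²/48 = 1.
Hyperbola, center (6, -8), transverse axis horizontal; a² = 121, b² = 48.
a = 11. Vertices at (h ± a, k).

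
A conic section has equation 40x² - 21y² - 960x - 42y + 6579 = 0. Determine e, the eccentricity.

e = √610/20

Group: 40(x² - 24x) -21(y² + 2y) = -6579
Completing the square gives 40(x - 12)² -21(y + 1)² = -6579 + 5760 - 21 = -840.
Divide by -840: (y + 1)²/40 - (x - 12)²/21 = 1
Hyperbola, center (12, -1), transverse axis vertical; a² = 40, b² = 21.
c² = a² + b² = 61, so c = √61.
e = c/a = √61/2√10 = √610/20.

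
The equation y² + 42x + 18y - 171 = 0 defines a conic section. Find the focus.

Only y is squared. Complete the square in y: (y + 9)² = -42(x - 6).
Vertex (6, -9); 4p = -42 so p = -21/2. Opens left.
Focus is p units from the vertex along the axis: (h + p, k).

(-9/2, -9)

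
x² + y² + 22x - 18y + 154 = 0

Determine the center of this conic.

(-11, 9)

Collect terms: (x² + 22x) + (y² - 18y) = -154
(x + 11)² + (y - 9)² = -154 + 121 + 81 = 48
So (x + 11)² + (y - 9)² = 48.
Circle centered at (-11, 9) with r² = 48.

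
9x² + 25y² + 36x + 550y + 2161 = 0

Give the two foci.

(-10, -11) and (6, -11)

Rearranging, 9(x² + 4x) + 25(y² + 22y) = -2161.
Completing the square gives 9(x + 2)² + 25(y + 11)² = -2161 + 36 + 3025 = 900.
Divide through by 900 to get (x + 2)²/100 + (y + 11)²/36 = 1.
Ellipse, center (-2, -11), major axis horizontal; a² = 100, b² = 36.
c² = a² - b² = 100 - 36 = 64, so c = 8.
Foci lie on the horizontal axis through the center: (h ± c, k).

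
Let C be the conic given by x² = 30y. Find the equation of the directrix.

Vertex (0, 0); 4p = 30 so p = 15/2. Opens up.
Directrix is the horizontal line y = k − p = 0 − (15/2) = -15/2.

y = -15/2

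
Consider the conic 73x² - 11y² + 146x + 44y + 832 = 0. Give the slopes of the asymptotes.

√803/11 and -√803/11

Group: 73(x² + 2x) -11(y² - 4y) = -832
73(x + 1)² -11(y - 2)² = -832 + 73 - 44 = -803
Dividing both sides by -803: (y - 2)²/73 - (x + 1)²/11 = 1
Hyperbola, center (-1, 2), transverse axis vertical; a² = 73, b² = 11.
For a vertical hyperbola the asymptotes have slope ±a/b.
Here that is ±√73/√11 = ±√803/11.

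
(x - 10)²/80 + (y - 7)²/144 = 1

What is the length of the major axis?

Center (10, 7). The larger denominator 144 sits under the y-term, so the major axis is vertical; a² = 144, b² = 80.
a² = 144 so a = 12; the major axis has length 2a = 24.

24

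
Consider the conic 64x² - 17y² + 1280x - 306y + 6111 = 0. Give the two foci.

(-10, -18) and (-10, 0)

Collect terms: 64(x² + 20x) -17(y² + 18y) = -6111
Completing the square gives 64(x + 10)² -17(y + 9)² = -6111 + 6400 - 1377 = -1088.
Divide by -1088: (y + 9)²/64 - (x + 10)²/17 = 1
Hyperbola, center (-10, -9), transverse axis vertical; a² = 64, b² = 17.
c² = a² + b² = 64 + 17 = 81, so c = 9.
Foci lie on the vertical axis through the center: (h, k ± c).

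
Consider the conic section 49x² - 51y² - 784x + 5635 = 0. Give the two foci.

(8, -10) and (8, 10)

49(x² - 16x) -51y² = -5635
Complete the square: 49(x - 8)² -51y² = -5635 + 3136 + 0 = -2499
Dividing both sides by -2499: y²/49 - (x - 8)²/51 = 1
Hyperbola, center (8, 0), transverse axis vertical; a² = 49, b² = 51.
c² = a² + b² = 49 + 51 = 100, so c = 10.
Foci lie on the vertical axis through the center: (h, k ± c).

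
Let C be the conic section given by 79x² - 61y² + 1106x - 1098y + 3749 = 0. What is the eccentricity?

Collect terms: 79(x² + 14x) -61(y² + 18y) = -3749
Completing the square gives 79(x + 7)² -61(y + 9)² = -3749 + 3871 - 4941 = -4819.
Divide through by -4819 to get (y + 9)²/79 - (x + 7)²/61 = 1.
Hyperbola, center (-7, -9), transverse axis vertical; a² = 79, b² = 61.
c² = a² + b² = 140, so c = 2√35.
e = c/a = 2√35/√79 = 2√2765/79.

e = 2√2765/79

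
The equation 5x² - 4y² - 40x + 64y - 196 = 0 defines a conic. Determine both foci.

Group the x- and y-terms: 5(x² - 8x) -4(y² - 16y) = 196
Complete the square in x and y: 5(x - 4)² -4(y - 8)² = 196 + 80 - 256 = 20
Divide through by 20 to get (x - 4)²/4 - (y - 8)²/5 = 1.
Hyperbola, center (4, 8), transverse axis horizontal; a² = 4, b² = 5.
c² = a² + b² = 4 + 5 = 9, so c = 3.
Foci lie on the horizontal axis through the center: (h ± c, k).

(1, 8) and (7, 8)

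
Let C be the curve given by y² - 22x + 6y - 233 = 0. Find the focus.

(-11/2, -3)

Only y is squared. Complete the square in y: (y + 3)² = 22(x + 11).
Vertex (-11, -3); 4p = 22 so p = 11/2. Opens right.
Focus is p units from the vertex along the axis: (h + p, k).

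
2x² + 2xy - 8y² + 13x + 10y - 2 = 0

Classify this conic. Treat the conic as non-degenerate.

A = 2, B = 2, C = -8.
Discriminant B² − 4AC = 2² − 4·2·(-8) = 68.
B² − 4AC > 0 ⇒ hyperbola.

hyperbola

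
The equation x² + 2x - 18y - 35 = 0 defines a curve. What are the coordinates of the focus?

Only x is squared. Complete the square in x: (x + 1)² = 18(y + 2).
Vertex (-1, -2); 4p = 18 so p = 9/2. Opens up.
Focus is p units from the vertex along the axis: (h, k + p).

(-1, 5/2)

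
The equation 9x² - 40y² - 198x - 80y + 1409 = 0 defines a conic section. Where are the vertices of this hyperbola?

(11, -4) and (11, 2)

Group the x- and y-terms: 9(x² - 22x) -40(y² + 2y) = -1409
Complete the square: 9(x - 11)² -40(y + 1)² = -1409 + 1089 - 40 = -360
Dividing both sides by -360: (y + 1)²/9 - (x - 11)²/40 = 1
Hyperbola, center (11, -1), transverse axis vertical; a² = 9, b² = 40.
a = 3. Vertices at (h, k ± a).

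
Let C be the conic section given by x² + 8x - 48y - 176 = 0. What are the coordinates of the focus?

Only x is squared. Complete the square in x: (x + 4)² = 48(y + 4).
Vertex (-4, -4); 4p = 48 so p = 12. Opens up.
Focus is p units from the vertex along the axis: (h, k + p).

(-4, 8)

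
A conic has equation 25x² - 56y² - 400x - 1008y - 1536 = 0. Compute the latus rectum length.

Rearranging, 25(x² - 16x) -56(y² + 18y) = 1536.
Complete the square: 25(x - 8)² -56(y + 9)² = 1536 + 1600 - 4536 = -1400
Dividing both sides by -1400: (y + 9)²/25 - (x - 8)²/56 = 1
Hyperbola, center (8, -9), transverse axis vertical; a² = 25, b² = 56.
Latus rectum length = 2b²/a = 2·56/5 = 112/5.

112/5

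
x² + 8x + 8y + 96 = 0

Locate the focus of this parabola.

Only x is squared. Complete the square in x: (x + 4)² = -8(y + 10).
Vertex (-4, -10); 4p = -8 so p = -2. Opens down.
Focus is p units from the vertex along the axis: (h, k + p).

(-4, -12)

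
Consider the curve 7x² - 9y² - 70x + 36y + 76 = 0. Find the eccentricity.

e = 4/3

7(x² - 10x) -9(y² - 4y) = -76
Completing the square gives 7(x - 5)² -9(y - 2)² = -76 + 175 - 36 = 63.
Divide through by 63 to get (x - 5)²/9 - (y - 2)²/7 = 1.
Hyperbola, center (5, 2), transverse axis horizontal; a² = 9, b² = 7.
c² = a² + b² = 16, so c = 4.
e = c/a = 4/3.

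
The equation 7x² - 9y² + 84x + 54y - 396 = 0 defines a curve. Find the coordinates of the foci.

Collect terms: 7(x² + 12x) -9(y² - 6y) = 396
Complete the square in x and y: 7(x + 6)² -9(y - 3)² = 396 + 252 - 81 = 567
Divide through by 567 to get (x + 6)²/81 - (y - 3)²/63 = 1.
Hyperbola, center (-6, 3), transverse axis horizontal; a² = 81, b² = 63.
c² = a² + b² = 81 + 63 = 144, so c = 12.
Foci lie on the horizontal axis through the center: (h ± c, k).

(-18, 3) and (6, 3)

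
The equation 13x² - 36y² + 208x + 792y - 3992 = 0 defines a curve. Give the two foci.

(-15, 11) and (-1, 11)

Group: 13(x² + 16x) -36(y² - 22y) = 3992
Complete the square: 13(x + 8)² -36(y - 11)² = 3992 + 832 - 4356 = 468
Dividing both sides by 468: (x + 8)²/36 - (y - 11)²/13 = 1
Hyperbola, center (-8, 11), transverse axis horizontal; a² = 36, b² = 13.
c² = a² + b² = 36 + 13 = 49, so c = 7.
Foci lie on the horizontal axis through the center: (h ± c, k).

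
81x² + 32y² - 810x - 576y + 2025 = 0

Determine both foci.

(5, 2) and (5, 16)

Group the x- and y-terms: 81(x² - 10x) + 32(y² - 18y) = -2025
81(x - 5)² + 32(y - 9)² = -2025 + 2025 + 2592 = 2592
Divide by 2592: (x - 5)²/32 + (y - 9)²/81 = 1
Ellipse, center (5, 9), major axis vertical; a² = 81, b² = 32.
c² = a² - b² = 81 - 32 = 49, so c = 7.
Foci lie on the vertical axis through the center: (h, k ± c).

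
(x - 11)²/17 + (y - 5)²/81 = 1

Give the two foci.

Center (11, 5). The larger denominator 81 sits under the y-term, so the major axis is vertical; a² = 81, b² = 17.
c² = a² - b² = 81 - 17 = 64, so c = 8.
Foci lie on the vertical axis through the center: (h, k ± c).

(11, -3) and (11, 13)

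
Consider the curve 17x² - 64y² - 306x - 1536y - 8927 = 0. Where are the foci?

(0, -12) and (18, -12)

Group: 17(x² - 18x) -64(y² + 24y) = 8927
17(x - 9)² -64(y + 12)² = 8927 + 1377 - 9216 = 1088
Dividing both sides by 1088: (x - 9)²/64 - (y + 12)²/17 = 1
Hyperbola, center (9, -12), transverse axis horizontal; a² = 64, b² = 17.
c² = a² + b² = 64 + 17 = 81, so c = 9.
Foci lie on the horizontal axis through the center: (h ± c, k).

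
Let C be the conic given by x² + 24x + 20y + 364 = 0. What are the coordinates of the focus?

Only x is squared. Complete the square in x: (x + 12)² = -20(y + 11).
Vertex (-12, -11); 4p = -20 so p = -5. Opens down.
Focus is p units from the vertex along the axis: (h, k + p).

(-12, -16)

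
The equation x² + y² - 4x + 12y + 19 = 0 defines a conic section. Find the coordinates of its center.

(2, -6)

Group: (x² - 4x) + (y² + 12y) = -19
Completing the square gives (x - 2)² + (y + 6)² = -19 + 4 + 36 = 21.
So (x - 2)² + (y + 6)² = 21.
Circle centered at (2, -6) with r² = 21.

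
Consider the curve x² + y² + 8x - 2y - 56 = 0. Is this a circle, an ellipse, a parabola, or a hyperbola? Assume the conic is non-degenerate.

No xy term. Coefficients of x² and y² are A = 1, C = 1.
A = C (same sign) ⇒ circle.

circle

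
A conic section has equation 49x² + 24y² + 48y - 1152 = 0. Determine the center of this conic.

Collect terms: 49x² + 24(y² + 2y) = 1152
Complete the square in x and y: 49x² + 24(y + 1)² = 1152 + 0 + 24 = 1176
Dividing both sides by 1176: x²/24 + (y + 1)²/49 = 1
Ellipse with center (0, -1).

(0, -1)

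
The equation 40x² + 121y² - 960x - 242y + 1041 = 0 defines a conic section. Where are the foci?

Group the x- and y-terms: 40(x² - 24x) + 121(y² - 2y) = -1041
Complete the square in x and y: 40(x - 12)² + 121(y - 1)² = -1041 + 5760 + 121 = 4840
Divide through by 4840 to get (x - 12)²/121 + (y - 1)²/40 = 1.
Ellipse, center (12, 1), major axis horizontal; a² = 121, b² = 40.
c² = a² - b² = 121 - 40 = 81, so c = 9.
Foci lie on the horizontal axis through the center: (h ± c, k).

(3, 1) and (21, 1)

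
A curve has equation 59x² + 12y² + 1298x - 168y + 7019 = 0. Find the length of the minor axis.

4√3

59(x² + 22x) + 12(y² - 14y) = -7019
Complete the square in x and y: 59(x + 11)² + 12(y - 7)² = -7019 + 7139 + 588 = 708
Divide through by 708 to get (x + 11)²/12 + (y - 7)²/59 = 1.
Ellipse, center (-11, 7), major axis vertical; a² = 59, b² = 12.
b² = 12 so b = 2√3; the minor axis has length 2b = 4√3.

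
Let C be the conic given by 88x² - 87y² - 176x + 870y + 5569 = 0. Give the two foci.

(1, 5 - 5√7) and (1, 5 + 5√7)

Collect terms: 88(x² - 2x) -87(y² - 10y) = -5569
Completing the square gives 88(x - 1)² -87(y - 5)² = -5569 + 88 - 2175 = -7656.
Divide through by -7656 to get (y - 5)²/88 - (x - 1)²/87 = 1.
Hyperbola, center (1, 5), transverse axis vertical; a² = 88, b² = 87.
c² = a² + b² = 88 + 87 = 175, so c = 5√7.
Foci lie on the vertical axis through the center: (h, k ± c).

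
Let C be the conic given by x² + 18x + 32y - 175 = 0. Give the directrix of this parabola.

Only x is squared. Complete the square in x: (x + 9)² = -32(y - 8).
Vertex (-9, 8); 4p = -32 so p = -8. Opens down.
Directrix is the horizontal line y = k − p = 8 − (-8) = 16.

y = 16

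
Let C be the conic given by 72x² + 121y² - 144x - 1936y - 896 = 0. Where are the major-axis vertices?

(-10, 8) and (12, 8)

Group the x- and y-terms: 72(x² - 2x) + 121(y² - 16y) = 896
Complete the square in x and y: 72(x - 1)² + 121(y - 8)² = 896 + 72 + 7744 = 8712
Dividing both sides by 8712: (x - 1)²/121 + (y - 8)²/72 = 1
Ellipse, center (1, 8), major axis horizontal; a² = 121, b² = 72.
a = 11. Vertices at (h ± a, k).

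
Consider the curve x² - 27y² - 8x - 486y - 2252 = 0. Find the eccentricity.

e = 2√21/9

(x² - 8x) -27(y² + 18y) = 2252
(x - 4)² -27(y + 9)² = 2252 + 16 - 2187 = 81
Divide by 81: (x - 4)²/81 - (y + 9)²/3 = 1
Hyperbola, center (4, -9), transverse axis horizontal; a² = 81, b² = 3.
c² = a² + b² = 84, so c = 2√21.
e = c/a = 2√21/9.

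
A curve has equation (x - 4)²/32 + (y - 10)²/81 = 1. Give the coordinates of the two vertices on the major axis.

Center (4, 10). The larger denominator 81 sits under the y-term, so the major axis is vertical; a² = 81, b² = 32.
a = 9. Vertices at (h, k ± a).

(4, 1) and (4, 19)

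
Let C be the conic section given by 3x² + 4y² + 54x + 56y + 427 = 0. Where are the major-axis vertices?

Group: 3(x² + 18x) + 4(y² + 14y) = -427
Complete the square: 3(x + 9)² + 4(y + 7)² = -427 + 243 + 196 = 12
Divide by 12: (x + 9)²/4 + (y + 7)²/3 = 1
Ellipse, center (-9, -7), major axis horizontal; a² = 4, b² = 3.
a = 2. Vertices at (h ± a, k).

(-11, -7) and (-7, -7)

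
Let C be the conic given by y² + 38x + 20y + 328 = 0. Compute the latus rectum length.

Only y is squared. Complete the square in y: (y + 10)² = -38(x + 6).
Vertex (-6, -10); 4p = -38 so p = -19/2. Opens left.
Latus rectum length = |4p| = 38.

38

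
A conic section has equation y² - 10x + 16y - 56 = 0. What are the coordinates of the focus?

Only y is squared. Complete the square in y: (y + 8)² = 10(x + 12).
Vertex (-12, -8); 4p = 10 so p = 5/2. Opens right.
Focus is p units from the vertex along the axis: (h + p, k).

(-19/2, -8)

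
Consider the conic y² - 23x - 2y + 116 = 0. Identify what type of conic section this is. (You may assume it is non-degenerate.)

No xy term. Coefficients of x² and y² are A = 0, C = 1.
Exactly one squared variable ⇒ parabola.

parabola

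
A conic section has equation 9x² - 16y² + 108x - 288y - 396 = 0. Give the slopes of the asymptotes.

9(x² + 12x) -16(y² + 18y) = 396
Complete the square in x and y: 9(x + 6)² -16(y + 9)² = 396 + 324 - 1296 = -576
Divide through by -576 to get (y + 9)²/36 - (x + 6)²/64 = 1.
Hyperbola, center (-6, -9), transverse axis vertical; a² = 36, b² = 64.
For a vertical hyperbola the asymptotes have slope ±a/b.
Here that is ±6/8 = ±3/4.

3/4 and -3/4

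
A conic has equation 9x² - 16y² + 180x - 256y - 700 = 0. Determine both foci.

Collect terms: 9(x² + 20x) -16(y² + 16y) = 700
Complete the square in x and y: 9(x + 10)² -16(y + 8)² = 700 + 900 - 1024 = 576
Divide through by 576 to get (x + 10)²/64 - (y + 8)²/36 = 1.
Hyperbola, center (-10, -8), transverse axis horizontal; a² = 64, b² = 36.
c² = a² + b² = 64 + 36 = 100, so c = 10.
Foci lie on the horizontal axis through the center: (h ± c, k).

(-20, -8) and (0, -8)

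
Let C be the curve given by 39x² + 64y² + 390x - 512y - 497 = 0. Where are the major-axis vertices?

Rearranging, 39(x² + 10x) + 64(y² - 8y) = 497.
Complete the square in x and y: 39(x + 5)² + 64(y - 4)² = 497 + 975 + 1024 = 2496
Divide by 2496: (x + 5)²/64 + (y - 4)²/39 = 1
Ellipse, center (-5, 4), major axis horizontal; a² = 64, b² = 39.
a = 8. Vertices at (h ± a, k).

(-13, 4) and (3, 4)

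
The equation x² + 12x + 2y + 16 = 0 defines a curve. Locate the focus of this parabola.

Only x is squared. Complete the square in x: (x + 6)² = -2(y - 10).
Vertex (-6, 10); 4p = -2 so p = -1/2. Opens down.
Focus is p units from the vertex along the axis: (h, k + p).

(-6, 19/2)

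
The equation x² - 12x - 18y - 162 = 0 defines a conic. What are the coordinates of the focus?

Only x is squared. Complete the square in x: (x - 6)² = 18(y + 11).
Vertex (6, -11); 4p = 18 so p = 9/2. Opens up.
Focus is p units from the vertex along the axis: (h, k + p).

(6, -13/2)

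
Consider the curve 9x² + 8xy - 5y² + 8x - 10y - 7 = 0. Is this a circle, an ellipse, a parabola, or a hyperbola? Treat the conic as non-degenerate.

hyperbola

A = 9, B = 8, C = -5.
Discriminant B² − 4AC = 8² − 4·9·(-5) = 244.
B² − 4AC > 0 ⇒ hyperbola.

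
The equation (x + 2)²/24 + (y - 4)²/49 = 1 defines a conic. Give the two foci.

(-2, -1) and (-2, 9)

Center (-2, 4). The larger denominator 49 sits under the y-term, so the major axis is vertical; a² = 49, b² = 24.
c² = a² - b² = 49 - 24 = 25, so c = 5.
Foci lie on the vertical axis through the center: (h, k ± c).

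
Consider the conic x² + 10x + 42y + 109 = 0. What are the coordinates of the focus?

Only x is squared. Complete the square in x: (x + 5)² = -42(y + 2).
Vertex (-5, -2); 4p = -42 so p = -21/2. Opens down.
Focus is p units from the vertex along the axis: (h, k + p).

(-5, -25/2)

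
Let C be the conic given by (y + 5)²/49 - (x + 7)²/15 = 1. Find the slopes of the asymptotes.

Center (-7, -5). The positive term is the y-term, so the transverse axis is vertical; a² = 49, b² = 15.
For a vertical hyperbola the asymptotes have slope ±a/b.
Here that is ±7/√15 = ±7√15/15.

7√15/15 and -7√15/15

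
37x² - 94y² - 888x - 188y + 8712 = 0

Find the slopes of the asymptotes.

Rearranging, 37(x² - 24x) -94(y² + 2y) = -8712.
Complete the square in x and y: 37(x - 12)² -94(y + 1)² = -8712 + 5328 - 94 = -3478
Divide through by -3478 to get (y + 1)²/37 - (x - 12)²/94 = 1.
Hyperbola, center (12, -1), transverse axis vertical; a² = 37, b² = 94.
For a vertical hyperbola the asymptotes have slope ±a/b.
Here that is ±√37/√94 = ±√3478/94.

√3478/94 and -√3478/94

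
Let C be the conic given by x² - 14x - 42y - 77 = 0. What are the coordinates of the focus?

Only x is squared. Complete the square in x: (x - 7)² = 42(y + 3).
Vertex (7, -3); 4p = 42 so p = 21/2. Opens up.
Focus is p units from the vertex along the axis: (h, k + p).

(7, 15/2)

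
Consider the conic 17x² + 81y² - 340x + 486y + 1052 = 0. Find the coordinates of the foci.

(2, -3) and (18, -3)

17(x² - 20x) + 81(y² + 6y) = -1052
17(x - 10)² + 81(y + 3)² = -1052 + 1700 + 729 = 1377
Dividing both sides by 1377: (x - 10)²/81 + (y + 3)²/17 = 1
Ellipse, center (10, -3), major axis horizontal; a² = 81, b² = 17.
c² = a² - b² = 81 - 17 = 64, so c = 8.
Foci lie on the horizontal axis through the center: (h ± c, k).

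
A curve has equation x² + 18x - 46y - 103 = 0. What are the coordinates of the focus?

(-9, 15/2)

Only x is squared. Complete the square in x: (x + 9)² = 46(y + 4).
Vertex (-9, -4); 4p = 46 so p = 23/2. Opens up.
Focus is p units from the vertex along the axis: (h, k + p).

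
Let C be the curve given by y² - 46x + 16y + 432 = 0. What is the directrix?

Only y is squared. Complete the square in y: (y + 8)² = 46(x - 8).
Vertex (8, -8); 4p = 46 so p = 23/2. Opens right.
Directrix is the vertical line x = h − p = 8 − (23/2) = -7/2.

x = -7/2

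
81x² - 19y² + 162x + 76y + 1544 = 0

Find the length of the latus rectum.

38/9

Group: 81(x² + 2x) -19(y² - 4y) = -1544
81(x + 1)² -19(y - 2)² = -1544 + 81 - 76 = -1539
Divide through by -1539 to get (y - 2)²/81 - (x + 1)²/19 = 1.
Hyperbola, center (-1, 2), transverse axis vertical; a² = 81, b² = 19.
Latus rectum length = 2b²/a = 2·19/9 = 38/9.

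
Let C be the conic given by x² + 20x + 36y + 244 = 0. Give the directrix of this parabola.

Only x is squared. Complete the square in x: (x + 10)² = -36(y + 4).
Vertex (-10, -4); 4p = -36 so p = -9. Opens down.
Directrix is the horizontal line y = k − p = -4 − (-9) = 5.

y = 5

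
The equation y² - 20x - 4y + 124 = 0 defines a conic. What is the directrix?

x = 1

Only y is squared. Complete the square in y: (y - 2)² = 20(x - 6).
Vertex (6, 2); 4p = 20 so p = 5. Opens right.
Directrix is the vertical line x = h − p = 6 − (5) = 1.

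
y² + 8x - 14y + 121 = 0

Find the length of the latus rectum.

Only y is squared. Complete the square in y: (y - 7)² = -8(x + 9).
Vertex (-9, 7); 4p = -8 so p = -2. Opens left.
Latus rectum length = |4p| = 8.

8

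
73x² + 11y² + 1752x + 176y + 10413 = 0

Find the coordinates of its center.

(-12, -8)

73(x² + 24x) + 11(y² + 16y) = -10413
Complete the square: 73(x + 12)² + 11(y + 8)² = -10413 + 10512 + 704 = 803
Dividing both sides by 803: (x + 12)²/11 + (y + 8)²/73 = 1
Ellipse with center (-12, -8).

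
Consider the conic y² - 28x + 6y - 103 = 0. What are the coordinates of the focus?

Only y is squared. Complete the square in y: (y + 3)² = 28(x + 4).
Vertex (-4, -3); 4p = 28 so p = 7. Opens right.
Focus is p units from the vertex along the axis: (h + p, k).

(3, -3)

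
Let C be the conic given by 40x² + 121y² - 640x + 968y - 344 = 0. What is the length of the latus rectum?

80/11

40(x² - 16x) + 121(y² + 8y) = 344
Complete the square in x and y: 40(x - 8)² + 121(y + 4)² = 344 + 2560 + 1936 = 4840
Dividing both sides by 4840: (x - 8)²/121 + (y + 4)²/40 = 1
Ellipse, center (8, -4), major axis horizontal; a² = 121, b² = 40.
Latus rectum length = 2b²/a = 2·40/11 = 80/11.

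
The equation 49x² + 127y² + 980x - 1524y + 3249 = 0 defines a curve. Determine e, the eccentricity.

Rearranging, 49(x² + 20x) + 127(y² - 12y) = -3249.
49(x + 10)² + 127(y - 6)² = -3249 + 4900 + 4572 = 6223
Divide through by 6223 to get (x + 10)²/127 + (y - 6)²/49 = 1.
Ellipse, center (-10, 6), major axis horizontal; a² = 127, b² = 49.
c² = a² - b² = 78, so c = √78.
e = c/a = √78/√127 = √9906/127.

e = √9906/127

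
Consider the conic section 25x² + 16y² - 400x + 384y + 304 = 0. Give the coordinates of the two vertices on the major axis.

(8, -27) and (8, 3)

25(x² - 16x) + 16(y² + 24y) = -304
Complete the square: 25(x - 8)² + 16(y + 12)² = -304 + 1600 + 2304 = 3600
Dividing both sides by 3600: (x - 8)²/144 + (y + 12)²/225 = 1
Ellipse, center (8, -12), major axis vertical; a² = 225, b² = 144.
a = 15. Vertices at (h, k ± a).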